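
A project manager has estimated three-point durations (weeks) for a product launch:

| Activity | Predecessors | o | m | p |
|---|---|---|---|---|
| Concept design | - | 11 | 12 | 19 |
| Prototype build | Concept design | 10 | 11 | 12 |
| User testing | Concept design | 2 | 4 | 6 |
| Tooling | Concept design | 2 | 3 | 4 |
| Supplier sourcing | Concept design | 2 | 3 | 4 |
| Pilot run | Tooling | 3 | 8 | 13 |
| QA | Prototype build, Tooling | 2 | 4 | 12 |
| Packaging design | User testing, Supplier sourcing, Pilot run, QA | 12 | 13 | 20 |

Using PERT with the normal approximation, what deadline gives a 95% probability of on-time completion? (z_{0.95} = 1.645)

47.2 weeks

te_Concept design = (11 + 4·12 + 19)/6 = 78/6 = 13; σ²_Concept design = ((19−11)/6)² = 1.778
te_Prototype build = (10 + 4·11 + 12)/6 = 66/6 = 11; σ²_Prototype build = ((12−10)/6)² = 0.111
te_User testing = (2 + 4·4 + 6)/6 = 24/6 = 4; σ²_User testing = ((6−2)/6)² = 0.444
te_Tooling = (2 + 4·3 + 4)/6 = 18/6 = 3; σ²_Tooling = ((4−2)/6)² = 0.111
te_Supplier sourcing = (2 + 4·3 + 4)/6 = 18/6 = 3; σ²_Supplier sourcing = ((4−2)/6)² = 0.111
te_Pilot run = (3 + 4·8 + 13)/6 = 48/6 = 8; σ²_Pilot run = ((13−3)/6)² = 2.778
te_QA = (2 + 4·4 + 12)/6 = 30/6 = 5; σ²_QA = ((12−2)/6)² = 2.778
te_Packaging design = (12 + 4·13 + 20)/6 = 84/6 = 14; σ²_Packaging design = ((20−12)/6)² = 1.778

Forward pass:
ES_Concept design = 0; EF_Concept design = 13
ES_Prototype build = 13; EF_Prototype build = 13+11 = 24
ES_User testing = 13; EF_User testing = 13+4 = 17
ES_Tooling = 13; EF_Tooling = 13+3 = 16
ES_Supplier sourcing = 13; EF_Supplier sourcing = 13+3 = 16
ES_Pilot run = 16; EF_Pilot run = 16+8 = 24
ES_QA = max(EF_Prototype build=24, EF_Tooling=16) = 24; EF_QA = 24+5 = 29
ES_Packaging design = max(EF_User testing=17, EF_Supplier sourcing=16, EF_Pilot run=24, EF_QA=29) = 29; EF_Packaging design = 29+14 = 43
Expected project duration μ = 43 weeks. Critical path: Concept design → Prototype build → QA → Packaging design.

Variance along critical path = 1.778 + 0.111 + 2.778 + 1.778 = 6.444; σ = 2.539 weeks.
D = μ + z·σ = 43 + 1.645·2.539 = 47.2 weeks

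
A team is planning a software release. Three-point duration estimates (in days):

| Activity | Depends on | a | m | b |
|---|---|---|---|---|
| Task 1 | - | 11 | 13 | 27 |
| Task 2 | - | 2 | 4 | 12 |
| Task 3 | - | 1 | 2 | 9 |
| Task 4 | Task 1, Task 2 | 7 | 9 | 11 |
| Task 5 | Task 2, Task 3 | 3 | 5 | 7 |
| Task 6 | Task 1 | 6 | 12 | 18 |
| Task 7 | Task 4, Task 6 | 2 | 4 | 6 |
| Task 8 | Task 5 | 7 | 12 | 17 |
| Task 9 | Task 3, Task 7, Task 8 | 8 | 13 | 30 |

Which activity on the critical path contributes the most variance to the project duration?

te_Task 1 = (11 + 4·13 + 27)/6 = 90/6 = 15; σ²_Task 1 = ((27−11)/6)² = 7.111
te_Task 2 = (2 + 4·4 + 12)/6 = 30/6 = 5; σ²_Task 2 = ((12−2)/6)² = 2.778
te_Task 3 = (1 + 4·2 + 9)/6 = 18/6 = 3; σ²_Task 3 = ((9−1)/6)² = 1.778
te_Task 4 = (7 + 4·9 + 11)/6 = 54/6 = 9; σ²_Task 4 = ((11−7)/6)² = 0.444
te_Task 5 = (3 + 4·5 + 7)/6 = 30/6 = 5; σ²_Task 5 = ((7−3)/6)² = 0.444
te_Task 6 = (6 + 4·12 + 18)/6 = 72/6 = 12; σ²_Task 6 = ((18−6)/6)² = 4.000
te_Task 7 = (2 + 4·4 + 6)/6 = 24/6 = 4; σ²_Task 7 = ((6−2)/6)² = 0.444
te_Task 8 = (7 + 4·12 + 17)/6 = 72/6 = 12; σ²_Task 8 = ((17−7)/6)² = 2.778
te_Task 9 = (8 + 4·13 + 30)/6 = 90/6 = 15; σ²_Task 9 = ((30−8)/6)² = 13.444

Forward pass:
ES_Task 1 = 0; EF_Task 1 = 15
ES_Task 2 = 0; EF_Task 2 = 5
ES_Task 3 = 0; EF_Task 3 = 3
ES_Task 4 = max(EF_Task 1=15, EF_Task 2=5) = 15; EF_Task 4 = 15+9 = 24
ES_Task 5 = max(EF_Task 2=5, EF_Task 3=3) = 5; EF_Task 5 = 5+5 = 10
ES_Task 6 = 15; EF_Task 6 = 15+12 = 27
ES_Task 7 = max(EF_Task 4=24, EF_Task 6=27) = 27; EF_Task 7 = 27+4 = 31
ES_Task 8 = 10; EF_Task 8 = 10+12 = 22
ES_Task 9 = max(EF_Task 3=3, EF_Task 7=31, EF_Task 8=22) = 31; EF_Task 9 = 31+15 = 46
Expected project duration μ = 46 days. Critical path: Task 1 → Task 6 → Task 7 → Task 9.

Variances on critical path: σ²_Task 1=7.111, σ²_Task 6=4.000, σ²_Task 7=0.444, σ²_Task 9=13.444.
Largest is σ²_Task 9 = 13.444.

Task 9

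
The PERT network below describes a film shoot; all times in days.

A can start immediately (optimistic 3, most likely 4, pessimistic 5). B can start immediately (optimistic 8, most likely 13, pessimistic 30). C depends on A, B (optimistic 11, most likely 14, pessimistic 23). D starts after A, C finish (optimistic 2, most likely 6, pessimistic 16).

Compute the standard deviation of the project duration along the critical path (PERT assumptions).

te_A = (3 + 4·4 + 5)/6 = 24/6 = 4; σ²_A = ((5−3)/6)² = 0.111
te_B = (8 + 4·13 + 30)/6 = 90/6 = 15; σ²_B = ((30−8)/6)² = 13.444
te_C = (11 + 4·14 + 23)/6 = 90/6 = 15; σ²_C = ((23−11)/6)² = 4.000
te_D = (2 + 4·6 + 16)/6 = 42/6 = 7; σ²_D = ((16−2)/6)² = 5.444

Forward pass:
ES_A = 0; EF_A = 4
ES_B = 0; EF_B = 15
ES_C = max(EF_A=4, EF_B=15) = 15; EF_C = 15+15 = 30
ES_D = max(EF_A=4, EF_C=30) = 30; EF_D = 30+7 = 37
Expected project duration μ = 37 days. Critical path: B → C → D.

Variance along critical path = 13.444 + 4.000 + 5.444 = 22.889
σ = √22.889 = 4.784 days

4.78 days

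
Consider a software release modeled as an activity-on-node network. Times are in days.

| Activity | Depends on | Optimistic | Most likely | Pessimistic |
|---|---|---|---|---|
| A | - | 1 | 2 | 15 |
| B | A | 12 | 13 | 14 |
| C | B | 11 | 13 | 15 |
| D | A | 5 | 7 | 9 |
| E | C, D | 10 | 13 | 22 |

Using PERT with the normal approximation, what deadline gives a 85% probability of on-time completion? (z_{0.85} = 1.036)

te_A = (1 + 4·2 + 15)/6 = 24/6 = 4; σ²_A = ((15−1)/6)² = 5.444
te_B = (12 + 4·13 + 14)/6 = 78/6 = 13; σ²_B = ((14−12)/6)² = 0.111
te_C = (11 + 4·13 + 15)/6 = 78/6 = 13; σ²_C = ((15−11)/6)² = 0.444
te_D = (5 + 4·7 + 9)/6 = 42/6 = 7; σ²_D = ((9−5)/6)² = 0.444
te_E = (10 + 4·13 + 22)/6 = 84/6 = 14; σ²_E = ((22−10)/6)² = 4.000

Forward pass:
ES_A = 0; EF_A = 4
ES_B = 4; EF_B = 4+13 = 17
ES_C = 17; EF_C = 17+13 = 30
ES_D = 4; EF_D = 4+7 = 11
ES_E = max(EF_C=30, EF_D=11) = 30; EF_E = 30+14 = 44
Expected project duration μ = 44 days. Critical path: A → B → C → E.

Variance along critical path = 5.444 + 0.111 + 0.444 + 4.000 = 10.000; σ = 3.162 days.
D = μ + z·σ = 44 + 1.036·3.162 = 47.3 days

47.3 days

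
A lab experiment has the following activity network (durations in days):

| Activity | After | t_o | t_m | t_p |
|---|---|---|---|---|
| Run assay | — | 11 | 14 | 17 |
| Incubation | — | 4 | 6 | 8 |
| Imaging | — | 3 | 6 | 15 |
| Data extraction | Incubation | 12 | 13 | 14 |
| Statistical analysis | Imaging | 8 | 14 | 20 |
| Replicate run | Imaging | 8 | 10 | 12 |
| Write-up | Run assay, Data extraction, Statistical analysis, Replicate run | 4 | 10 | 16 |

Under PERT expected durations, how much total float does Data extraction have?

te_Run assay = (11 + 4·14 + 17)/6 = 84/6 = 14
te_Incubation = (4 + 4·6 + 8)/6 = 36/6 = 6
te_Imaging = (3 + 4·6 + 15)/6 = 42/6 = 7
te_Data extraction = (12 + 4·13 + 14)/6 = 78/6 = 13
te_Statistical analysis = (8 + 4·14 + 20)/6 = 84/6 = 14
te_Replicate run = (8 + 4·10 + 12)/6 = 60/6 = 10
te_Write-up = (4 + 4·10 + 16)/6 = 60/6 = 10

Forward pass:
ES_Run assay = 0; EF_Run assay = 14
ES_Incubation = 0; EF_Incubation = 6
ES_Imaging = 0; EF_Imaging = 7
ES_Data extraction = 6; EF_Data extraction = 6+13 = 19
ES_Statistical analysis = 7; EF_Statistical analysis = 7+14 = 21
ES_Replicate run = 7; EF_Replicate run = 7+10 = 17
ES_Write-up = max(EF_Run assay=14, EF_Data extraction=19, EF_Statistical analysis=21, EF_Replicate run=17) = 21; EF_Write-up = 21+10 = 31
Expected project duration μ = 31 days. Critical path: Imaging → Statistical analysis → Write-up.

Backward pass:
LF_Write-up = 31; LS_Write-up = 31−10 = 21
LF_Replicate run = LS_Write-up = 21; LS_Replicate run = 21−10 = 11
LF_Statistical analysis = LS_Write-up = 21; LS_Statistical analysis = 21−14 = 7
LF_Data extraction = LS_Write-up = 21; LS_Data extraction = 21−13 = 8
LF_Imaging = min(LS_Statistical analysis=7, LS_Replicate run=11) = 7; LS_Imaging = 7−7 = 0
LF_Incubation = LS_Data extraction = 8; LS_Incubation = 8−6 = 2
LF_Run assay = LS_Write-up = 21; LS_Run assay = 21−14 = 7
Slack_Data extraction = LS_Data extraction − ES_Data extraction = 8 − 6 = 2

2 days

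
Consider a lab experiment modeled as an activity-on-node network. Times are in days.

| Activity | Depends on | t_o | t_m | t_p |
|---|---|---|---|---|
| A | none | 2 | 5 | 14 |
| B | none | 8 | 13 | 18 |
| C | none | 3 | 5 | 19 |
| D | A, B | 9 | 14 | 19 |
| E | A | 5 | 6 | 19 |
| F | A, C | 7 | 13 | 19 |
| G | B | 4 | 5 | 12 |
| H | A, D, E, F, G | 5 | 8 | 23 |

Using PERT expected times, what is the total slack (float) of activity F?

7 days

te_A = (2 + 4·5 + 14)/6 = 36/6 = 6
te_B = (8 + 4·13 + 18)/6 = 78/6 = 13
te_C = (3 + 4·5 + 19)/6 = 42/6 = 7
te_D = (9 + 4·14 + 19)/6 = 84/6 = 14
te_E = (5 + 4·6 + 19)/6 = 48/6 = 8
te_F = (7 + 4·13 + 19)/6 = 78/6 = 13
te_G = (4 + 4·5 + 12)/6 = 36/6 = 6
te_H = (5 + 4·8 + 23)/6 = 60/6 = 10

Forward pass:
ES_A = 0; EF_A = 6
ES_B = 0; EF_B = 13
ES_C = 0; EF_C = 7
ES_D = max(EF_A=6, EF_B=13) = 13; EF_D = 13+14 = 27
ES_E = 6; EF_E = 6+8 = 14
ES_F = max(EF_A=6, EF_C=7) = 7; EF_F = 7+13 = 20
ES_G = 13; EF_G = 13+6 = 19
ES_H = max(EF_A=6, EF_D=27, EF_E=14, EF_F=20, EF_G=19) = 27; EF_H = 27+10 = 37
Expected project duration μ = 37 days. Critical path: B → D → H.

Backward pass:
LF_H = 37; LS_H = 37−10 = 27
LF_G = LS_H = 27; LS_G = 27−6 = 21
LF_F = LS_H = 27; LS_F = 27−13 = 14
LF_E = LS_H = 27; LS_E = 27−8 = 19
LF_D = LS_H = 27; LS_D = 27−14 = 13
LF_C = LS_F = 14; LS_C = 14−7 = 7
LF_B = min(LS_D=13, LS_G=21) = 13; LS_B = 13−13 = 0
LF_A = min(LS_D=13, LS_E=19, LS_F=14, LS_H=27) = 13; LS_A = 13−6 = 7
Slack_F = LS_F − ES_F = 14 − 7 = 7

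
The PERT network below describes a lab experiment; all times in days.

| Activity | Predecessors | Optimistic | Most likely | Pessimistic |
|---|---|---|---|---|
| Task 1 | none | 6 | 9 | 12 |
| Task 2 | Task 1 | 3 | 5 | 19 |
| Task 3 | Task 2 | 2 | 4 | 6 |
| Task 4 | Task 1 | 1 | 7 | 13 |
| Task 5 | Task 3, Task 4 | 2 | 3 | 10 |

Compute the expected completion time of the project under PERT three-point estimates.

24 days

te_Task 1 = (6 + 4·9 + 12)/6 = 54/6 = 9
te_Task 2 = (3 + 4·5 + 19)/6 = 42/6 = 7
te_Task 3 = (2 + 4·4 + 6)/6 = 24/6 = 4
te_Task 4 = (1 + 4·7 + 13)/6 = 42/6 = 7
te_Task 5 = (2 + 4·3 + 10)/6 = 24/6 = 4

Forward pass:
ES_Task 1 = 0; EF_Task 1 = 9
ES_Task 2 = 9; EF_Task 2 = 9+7 = 16
ES_Task 3 = 16; EF_Task 3 = 16+4 = 20
ES_Task 4 = 9; EF_Task 4 = 9+7 = 16
ES_Task 5 = max(EF_Task 3=20, EF_Task 4=16) = 20; EF_Task 5 = 20+4 = 24
Expected project duration μ = 24 days. Critical path: Task 1 → Task 2 → Task 3 → Task 5.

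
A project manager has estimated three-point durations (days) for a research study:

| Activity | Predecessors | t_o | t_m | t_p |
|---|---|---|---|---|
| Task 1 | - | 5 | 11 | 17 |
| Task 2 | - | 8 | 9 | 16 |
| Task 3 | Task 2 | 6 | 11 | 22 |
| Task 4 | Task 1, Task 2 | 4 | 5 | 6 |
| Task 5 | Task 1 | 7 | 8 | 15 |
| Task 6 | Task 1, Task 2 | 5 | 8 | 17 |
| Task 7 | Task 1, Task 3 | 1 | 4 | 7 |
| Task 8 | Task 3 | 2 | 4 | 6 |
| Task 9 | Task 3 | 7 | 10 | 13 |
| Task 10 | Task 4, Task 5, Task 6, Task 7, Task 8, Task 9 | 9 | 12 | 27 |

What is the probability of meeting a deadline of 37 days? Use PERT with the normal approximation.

te_Task 1 = (5 + 4·11 + 17)/6 = 66/6 = 11; σ²_Task 1 = ((17−5)/6)² = 4.000
te_Task 2 = (8 + 4·9 + 16)/6 = 60/6 = 10; σ²_Task 2 = ((16−8)/6)² = 1.778
te_Task 3 = (6 + 4·11 + 22)/6 = 72/6 = 12; σ²_Task 3 = ((22−6)/6)² = 7.111
te_Task 4 = (4 + 4·5 + 6)/6 = 30/6 = 5; σ²_Task 4 = ((6−4)/6)² = 0.111
te_Task 5 = (7 + 4·8 + 15)/6 = 54/6 = 9; σ²_Task 5 = ((15−7)/6)² = 1.778
te_Task 6 = (5 + 4·8 + 17)/6 = 54/6 = 9; σ²_Task 6 = ((17−5)/6)² = 4.000
te_Task 7 = (1 + 4·4 + 7)/6 = 24/6 = 4; σ²_Task 7 = ((7−1)/6)² = 1.000
te_Task 8 = (2 + 4·4 + 6)/6 = 24/6 = 4; σ²_Task 8 = ((6−2)/6)² = 0.444
te_Task 9 = (7 + 4·10 + 13)/6 = 60/6 = 10; σ²_Task 9 = ((13−7)/6)² = 1.000
te_Task 10 = (9 + 4·12 + 27)/6 = 84/6 = 14; σ²_Task 10 = ((27−9)/6)² = 9.000

Forward pass:
ES_Task 1 = 0; EF_Task 1 = 11
ES_Task 2 = 0; EF_Task 2 = 10
ES_Task 3 = 10; EF_Task 3 = 10+12 = 22
ES_Task 4 = max(EF_Task 1=11, EF_Task 2=10) = 11; EF_Task 4 = 11+5 = 16
ES_Task 5 = 11; EF_Task 5 = 11+9 = 20
ES_Task 6 = max(EF_Task 1=11, EF_Task 2=10) = 11; EF_Task 6 = 11+9 = 20
ES_Task 7 = max(EF_Task 1=11, EF_Task 3=22) = 22; EF_Task 7 = 22+4 = 26
ES_Task 8 = 22; EF_Task 8 = 22+4 = 26
ES_Task 9 = 22; EF_Task 9 = 22+10 = 32
ES_Task 10 = max(EF_Task 4=16, EF_Task 5=20, EF_Task 6=20, EF_Task 7=26, EF_Task 8=26, EF_Task 9=32) = 32; EF_Task 10 = 32+14 = 46
Expected project duration μ = 46 days. Critical path: Task 2 → Task 3 → Task 9 → Task 10.

Variance along critical path = 1.778 + 7.111 + 1.000 + 9.000 = 18.889; σ = √18.889 = 4.346 days.
Z = (37 − 46) / 4.346 = -2.071
P(T ≤ 37) = Φ(-2.071) ≈ 0.019

0.019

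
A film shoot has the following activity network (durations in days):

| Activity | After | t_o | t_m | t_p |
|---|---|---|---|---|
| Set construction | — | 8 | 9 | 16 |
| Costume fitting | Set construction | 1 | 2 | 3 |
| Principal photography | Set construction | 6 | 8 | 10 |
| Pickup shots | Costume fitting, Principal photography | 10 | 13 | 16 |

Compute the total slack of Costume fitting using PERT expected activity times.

6 days

te_Set construction = (8 + 4·9 + 16)/6 = 60/6 = 10
te_Costume fitting = (1 + 4·2 + 3)/6 = 12/6 = 2
te_Principal photography = (6 + 4·8 + 10)/6 = 48/6 = 8
te_Pickup shots = (10 + 4·13 + 16)/6 = 78/6 = 13

Forward pass:
ES_Set construction = 0; EF_Set construction = 10
ES_Costume fitting = 10; EF_Costume fitting = 10+2 = 12
ES_Principal photography = 10; EF_Principal photography = 10+8 = 18
ES_Pickup shots = max(EF_Costume fitting=12, EF_Principal photography=18) = 18; EF_Pickup shots = 18+13 = 31
Expected project duration μ = 31 days. Critical path: Set construction → Principal photography → Pickup shots.

Backward pass:
LF_Pickup shots = 31; LS_Pickup shots = 31−13 = 18
LF_Principal photography = LS_Pickup shots = 18; LS_Principal photography = 18−8 = 10
LF_Costume fitting = LS_Pickup shots = 18; LS_Costume fitting = 18−2 = 16
LF_Set construction = min(LS_Costume fitting=16, LS_Principal photography=10) = 10; LS_Set construction = 10−10 = 0
Slack_Costume fitting = LS_Costume fitting − ES_Costume fitting = 16 − 10 = 6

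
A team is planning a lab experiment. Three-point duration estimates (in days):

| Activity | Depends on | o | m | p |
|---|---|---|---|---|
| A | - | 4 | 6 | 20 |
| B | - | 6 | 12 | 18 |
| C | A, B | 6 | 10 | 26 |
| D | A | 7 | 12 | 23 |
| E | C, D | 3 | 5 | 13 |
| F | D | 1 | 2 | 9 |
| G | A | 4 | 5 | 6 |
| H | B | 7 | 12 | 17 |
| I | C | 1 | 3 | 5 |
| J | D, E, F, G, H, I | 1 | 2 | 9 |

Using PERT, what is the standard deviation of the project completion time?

te_A = (4 + 4·6 + 20)/6 = 48/6 = 8; σ²_A = ((20−4)/6)² = 7.111
te_B = (6 + 4·12 + 18)/6 = 72/6 = 12; σ²_B = ((18−6)/6)² = 4.000
te_C = (6 + 4·10 + 26)/6 = 72/6 = 12; σ²_C = ((26−6)/6)² = 11.111
te_D = (7 + 4·12 + 23)/6 = 78/6 = 13; σ²_D = ((23−7)/6)² = 7.111
te_E = (3 + 4·5 + 13)/6 = 36/6 = 6; σ²_E = ((13−3)/6)² = 2.778
te_F = (1 + 4·2 + 9)/6 = 18/6 = 3; σ²_F = ((9−1)/6)² = 1.778
te_G = (4 + 4·5 + 6)/6 = 30/6 = 5; σ²_G = ((6−4)/6)² = 0.111
te_H = (7 + 4·12 + 17)/6 = 72/6 = 12; σ²_H = ((17−7)/6)² = 2.778
te_I = (1 + 4·3 + 5)/6 = 18/6 = 3; σ²_I = ((5−1)/6)² = 0.444
te_J = (1 + 4·2 + 9)/6 = 18/6 = 3; σ²_J = ((9−1)/6)² = 1.778

Forward pass:
ES_A = 0; EF_A = 8
ES_B = 0; EF_B = 12
ES_C = max(EF_A=8, EF_B=12) = 12; EF_C = 12+12 = 24
ES_D = 8; EF_D = 8+13 = 21
ES_E = max(EF_C=24, EF_D=21) = 24; EF_E = 24+6 = 30
ES_F = 21; EF_F = 21+3 = 24
ES_G = 8; EF_G = 8+5 = 13
ES_H = 12; EF_H = 12+12 = 24
ES_I = 24; EF_I = 24+3 = 27
ES_J = max(EF_D=21, EF_E=30, EF_F=24, EF_G=13, EF_H=24, EF_I=27) = 30; EF_J = 30+3 = 33
Expected project duration μ = 33 days. Critical path: B → C → E → J.

Variance along critical path = 4.000 + 11.111 + 2.778 + 1.778 = 19.667
σ = √19.667 = 4.435 days

4.43 days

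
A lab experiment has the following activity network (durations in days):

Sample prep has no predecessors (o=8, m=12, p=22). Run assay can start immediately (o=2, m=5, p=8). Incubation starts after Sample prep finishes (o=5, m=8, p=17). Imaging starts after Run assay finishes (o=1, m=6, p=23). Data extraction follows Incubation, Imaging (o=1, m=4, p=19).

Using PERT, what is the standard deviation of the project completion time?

4.29 days

te_Sample prep = (8 + 4·12 + 22)/6 = 78/6 = 13; σ²_Sample prep = ((22−8)/6)² = 5.444
te_Run assay = (2 + 4·5 + 8)/6 = 30/6 = 5; σ²_Run assay = ((8−2)/6)² = 1.000
te_Incubation = (5 + 4·8 + 17)/6 = 54/6 = 9; σ²_Incubation = ((17−5)/6)² = 4.000
te_Imaging = (1 + 4·6 + 23)/6 = 48/6 = 8; σ²_Imaging = ((23−1)/6)² = 13.444
te_Data extraction = (1 + 4·4 + 19)/6 = 36/6 = 6; σ²_Data extraction = ((19−1)/6)² = 9.000

Forward pass:
ES_Sample prep = 0; EF_Sample prep = 13
ES_Run assay = 0; EF_Run assay = 5
ES_Incubation = 13; EF_Incubation = 13+9 = 22
ES_Imaging = 5; EF_Imaging = 5+8 = 13
ES_Data extraction = max(EF_Incubation=22, EF_Imaging=13) = 22; EF_Data extraction = 22+6 = 28
Expected project duration μ = 28 days. Critical path: Sample prep → Incubation → Data extraction.

Variance along critical path = 5.444 + 4.000 + 9.000 = 18.444
σ = √18.444 = 4.295 days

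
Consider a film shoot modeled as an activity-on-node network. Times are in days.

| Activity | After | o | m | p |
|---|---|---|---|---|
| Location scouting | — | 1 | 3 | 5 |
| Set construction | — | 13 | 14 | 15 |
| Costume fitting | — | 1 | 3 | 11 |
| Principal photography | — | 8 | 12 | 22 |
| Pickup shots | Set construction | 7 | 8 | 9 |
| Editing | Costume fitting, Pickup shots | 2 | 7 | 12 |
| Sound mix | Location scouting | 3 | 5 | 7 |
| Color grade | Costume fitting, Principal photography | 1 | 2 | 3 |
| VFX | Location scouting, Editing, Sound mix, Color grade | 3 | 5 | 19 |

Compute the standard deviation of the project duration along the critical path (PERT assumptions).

3.18 days

te_Location scouting = (1 + 4·3 + 5)/6 = 18/6 = 3; σ²_Location scouting = ((5−1)/6)² = 0.444
te_Set construction = (13 + 4·14 + 15)/6 = 84/6 = 14; σ²_Set construction = ((15−13)/6)² = 0.111
te_Costume fitting = (1 + 4·3 + 11)/6 = 24/6 = 4; σ²_Costume fitting = ((11−1)/6)² = 2.778
te_Principal photography = (8 + 4·12 + 22)/6 = 78/6 = 13; σ²_Principal photography = ((22−8)/6)² = 5.444
te_Pickup shots = (7 + 4·8 + 9)/6 = 48/6 = 8; σ²_Pickup shots = ((9−7)/6)² = 0.111
te_Editing = (2 + 4·7 + 12)/6 = 42/6 = 7; σ²_Editing = ((12−2)/6)² = 2.778
te_Sound mix = (3 + 4·5 + 7)/6 = 30/6 = 5; σ²_Sound mix = ((7−3)/6)² = 0.444
te_Color grade = (1 + 4·2 + 3)/6 = 12/6 = 2; σ²_Color grade = ((3−1)/6)² = 0.111
te_VFX = (3 + 4·5 + 19)/6 = 42/6 = 7; σ²_VFX = ((19−3)/6)² = 7.111

Forward pass:
ES_Location scouting = 0; EF_Location scouting = 3
ES_Set construction = 0; EF_Set construction = 14
ES_Costume fitting = 0; EF_Costume fitting = 4
ES_Principal photography = 0; EF_Principal photography = 13
ES_Pickup shots = 14; EF_Pickup shots = 14+8 = 22
ES_Editing = max(EF_Costume fitting=4, EF_Pickup shots=22) = 22; EF_Editing = 22+7 = 29
ES_Sound mix = 3; EF_Sound mix = 3+5 = 8
ES_Color grade = max(EF_Costume fitting=4, EF_Principal photography=13) = 13; EF_Color grade = 13+2 = 15
ES_VFX = max(EF_Location scouting=3, EF_Editing=29, EF_Sound mix=8, EF_Color grade=15) = 29; EF_VFX = 29+7 = 36
Expected project duration μ = 36 days. Critical path: Set construction → Pickup shots → Editing → VFX.

Variance along critical path = 0.111 + 0.111 + 2.778 + 7.111 = 10.111
σ = √10.111 = 3.180 days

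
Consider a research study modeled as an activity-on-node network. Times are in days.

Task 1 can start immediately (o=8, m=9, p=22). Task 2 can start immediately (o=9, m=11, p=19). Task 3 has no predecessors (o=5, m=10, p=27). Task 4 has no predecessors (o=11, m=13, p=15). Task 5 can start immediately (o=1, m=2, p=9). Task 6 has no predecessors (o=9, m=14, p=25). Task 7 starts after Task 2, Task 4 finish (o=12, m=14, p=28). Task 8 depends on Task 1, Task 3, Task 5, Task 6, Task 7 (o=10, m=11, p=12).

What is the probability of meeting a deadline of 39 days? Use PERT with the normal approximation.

te_Task 1 = (8 + 4·9 + 22)/6 = 66/6 = 11; σ²_Task 1 = ((22−8)/6)² = 5.444
te_Task 2 = (9 + 4·11 + 19)/6 = 72/6 = 12; σ²_Task 2 = ((19−9)/6)² = 2.778
te_Task 3 = (5 + 4·10 + 27)/6 = 72/6 = 12; σ²_Task 3 = ((27−5)/6)² = 13.444
te_Task 4 = (11 + 4·13 + 15)/6 = 78/6 = 13; σ²_Task 4 = ((15−11)/6)² = 0.444
te_Task 5 = (1 + 4·2 + 9)/6 = 18/6 = 3; σ²_Task 5 = ((9−1)/6)² = 1.778
te_Task 6 = (9 + 4·14 + 25)/6 = 90/6 = 15; σ²_Task 6 = ((25−9)/6)² = 7.111
te_Task 7 = (12 + 4·14 + 28)/6 = 96/6 = 16; σ²_Task 7 = ((28−12)/6)² = 7.111
te_Task 8 = (10 + 4·11 + 12)/6 = 66/6 = 11; σ²_Task 8 = ((12−10)/6)² = 0.111

Forward pass:
ES_Task 1 = 0; EF_Task 1 = 11
ES_Task 2 = 0; EF_Task 2 = 12
ES_Task 3 = 0; EF_Task 3 = 12
ES_Task 4 = 0; EF_Task 4 = 13
ES_Task 5 = 0; EF_Task 5 = 3
ES_Task 6 = 0; EF_Task 6 = 15
ES_Task 7 = max(EF_Task 2=12, EF_Task 4=13) = 13; EF_Task 7 = 13+16 = 29
ES_Task 8 = max(EF_Task 1=11, EF_Task 3=12, EF_Task 5=3, EF_Task 6=15, EF_Task 7=29) = 29; EF_Task 8 = 29+11 = 40
Expected project duration μ = 40 days. Critical path: Task 4 → Task 7 → Task 8.

Variance along critical path = 0.444 + 7.111 + 0.111 = 7.667; σ = √7.667 = 2.769 days.
Z = (39 − 40) / 2.769 = -0.361
P(T ≤ 39) = Φ(-0.361) ≈ 0.359

0.359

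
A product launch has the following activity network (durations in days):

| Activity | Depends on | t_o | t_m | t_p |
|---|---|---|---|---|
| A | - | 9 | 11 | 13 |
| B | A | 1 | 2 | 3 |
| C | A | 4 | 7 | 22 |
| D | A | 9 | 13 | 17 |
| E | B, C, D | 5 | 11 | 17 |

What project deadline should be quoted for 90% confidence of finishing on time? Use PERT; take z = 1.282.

te_A = (9 + 4·11 + 13)/6 = 66/6 = 11; σ²_A = ((13−9)/6)² = 0.444
te_B = (1 + 4·2 + 3)/6 = 12/6 = 2; σ²_B = ((3−1)/6)² = 0.111
te_C = (4 + 4·7 + 22)/6 = 54/6 = 9; σ²_C = ((22−4)/6)² = 9.000
te_D = (9 + 4·13 + 17)/6 = 78/6 = 13; σ²_D = ((17−9)/6)² = 1.778
te_E = (5 + 4·11 + 17)/6 = 66/6 = 11; σ²_E = ((17−5)/6)² = 4.000

Forward pass:
ES_A = 0; EF_A = 11
ES_B = 11; EF_B = 11+2 = 13
ES_C = 11; EF_C = 11+9 = 20
ES_D = 11; EF_D = 11+13 = 24
ES_E = max(EF_B=13, EF_C=20, EF_D=24) = 24; EF_E = 24+11 = 35
Expected project duration μ = 35 days. Critical path: A → D → E.

Variance along critical path = 0.444 + 1.778 + 4.000 = 6.222; σ = 2.494 days.
D = μ + z·σ = 35 + 1.282·2.494 = 38.2 days

38.2 days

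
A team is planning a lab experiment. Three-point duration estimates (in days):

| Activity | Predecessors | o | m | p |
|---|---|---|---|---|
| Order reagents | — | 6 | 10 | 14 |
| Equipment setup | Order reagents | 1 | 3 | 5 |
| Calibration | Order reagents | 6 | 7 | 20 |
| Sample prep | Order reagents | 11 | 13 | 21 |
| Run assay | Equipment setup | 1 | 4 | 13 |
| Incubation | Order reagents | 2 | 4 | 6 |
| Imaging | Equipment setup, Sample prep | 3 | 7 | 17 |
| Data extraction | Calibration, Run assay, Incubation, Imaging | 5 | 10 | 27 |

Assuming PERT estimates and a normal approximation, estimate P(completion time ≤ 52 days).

te_Order reagents = (6 + 4·10 + 14)/6 = 60/6 = 10; σ²_Order reagents = ((14−6)/6)² = 1.778
te_Equipment setup = (1 + 4·3 + 5)/6 = 18/6 = 3; σ²_Equipment setup = ((5−1)/6)² = 0.444
te_Calibration = (6 + 4·7 + 20)/6 = 54/6 = 9; σ²_Calibration = ((20−6)/6)² = 5.444
te_Sample prep = (11 + 4·13 + 21)/6 = 84/6 = 14; σ²_Sample prep = ((21−11)/6)² = 2.778
te_Run assay = (1 + 4·4 + 13)/6 = 30/6 = 5; σ²_Run assay = ((13−1)/6)² = 4.000
te_Incubation = (2 + 4·4 + 6)/6 = 24/6 = 4; σ²_Incubation = ((6−2)/6)² = 0.444
te_Imaging = (3 + 4·7 + 17)/6 = 48/6 = 8; σ²_Imaging = ((17−3)/6)² = 5.444
te_Data extraction = (5 + 4·10 + 27)/6 = 72/6 = 12; σ²_Data extraction = ((27−5)/6)² = 13.444

Forward pass:
ES_Order reagents = 0; EF_Order reagents = 10
ES_Equipment setup = 10; EF_Equipment setup = 10+3 = 13
ES_Calibration = 10; EF_Calibration = 10+9 = 19
ES_Sample prep = 10; EF_Sample prep = 10+14 = 24
ES_Run assay = 13; EF_Run assay = 13+5 = 18
ES_Incubation = 10; EF_Incubation = 10+4 = 14
ES_Imaging = max(EF_Equipment setup=13, EF_Sample prep=24) = 24; EF_Imaging = 24+8 = 32
ES_Data extraction = max(EF_Calibration=19, EF_Run assay=18, EF_Incubation=14, EF_Imaging=32) = 32; EF_Data extraction = 32+12 = 44
Expected project duration μ = 44 days. Critical path: Order reagents → Sample prep → Imaging → Data extraction.

Variance along critical path = 1.778 + 2.778 + 5.444 + 13.444 = 23.444; σ = √23.444 = 4.842 days.
Z = (52 − 44) / 4.842 = 1.652
P(T ≤ 52) = Φ(1.652) ≈ 0.951

0.951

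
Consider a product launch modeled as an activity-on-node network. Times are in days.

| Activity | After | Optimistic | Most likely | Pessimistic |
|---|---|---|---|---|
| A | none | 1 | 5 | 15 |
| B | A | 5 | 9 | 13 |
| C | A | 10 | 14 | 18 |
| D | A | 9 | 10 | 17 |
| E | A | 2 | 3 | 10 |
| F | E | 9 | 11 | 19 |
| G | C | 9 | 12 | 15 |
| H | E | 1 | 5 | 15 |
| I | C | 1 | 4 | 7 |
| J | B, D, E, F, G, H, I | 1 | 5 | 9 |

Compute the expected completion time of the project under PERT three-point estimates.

te_A = (1 + 4·5 + 15)/6 = 36/6 = 6
te_B = (5 + 4·9 + 13)/6 = 54/6 = 9
te_C = (10 + 4·14 + 18)/6 = 84/6 = 14
te_D = (9 + 4·10 + 17)/6 = 66/6 = 11
te_E = (2 + 4·3 + 10)/6 = 24/6 = 4
te_F = (9 + 4·11 + 19)/6 = 72/6 = 12
te_G = (9 + 4·12 + 15)/6 = 72/6 = 12
te_H = (1 + 4·5 + 15)/6 = 36/6 = 6
te_I = (1 + 4·4 + 7)/6 = 24/6 = 4
te_J = (1 + 4·5 + 9)/6 = 30/6 = 5

Forward pass:
ES_A = 0; EF_A = 6
ES_B = 6; EF_B = 6+9 = 15
ES_C = 6; EF_C = 6+14 = 20
ES_D = 6; EF_D = 6+11 = 17
ES_E = 6; EF_E = 6+4 = 10
ES_F = 10; EF_F = 10+12 = 22
ES_G = 20; EF_G = 20+12 = 32
ES_H = 10; EF_H = 10+6 = 16
ES_I = 20; EF_I = 20+4 = 24
ES_J = max(EF_B=15, EF_D=17, EF_E=10, EF_F=22, EF_G=32, EF_H=16, EF_I=24) = 32; EF_J = 32+5 = 37
Expected project duration μ = 37 days. Critical path: A → C → G → J.

37 days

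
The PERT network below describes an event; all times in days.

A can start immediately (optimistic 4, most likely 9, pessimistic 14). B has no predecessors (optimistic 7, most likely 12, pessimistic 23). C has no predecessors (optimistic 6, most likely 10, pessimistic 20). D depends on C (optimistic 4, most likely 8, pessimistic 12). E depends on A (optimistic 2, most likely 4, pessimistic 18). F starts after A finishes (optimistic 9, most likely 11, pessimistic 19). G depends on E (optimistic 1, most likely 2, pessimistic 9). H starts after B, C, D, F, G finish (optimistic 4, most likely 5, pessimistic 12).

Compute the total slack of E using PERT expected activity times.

3 days

te_A = (4 + 4·9 + 14)/6 = 54/6 = 9
te_B = (7 + 4·12 + 23)/6 = 78/6 = 13
te_C = (6 + 4·10 + 20)/6 = 66/6 = 11
te_D = (4 + 4·8 + 12)/6 = 48/6 = 8
te_E = (2 + 4·4 + 18)/6 = 36/6 = 6
te_F = (9 + 4·11 + 19)/6 = 72/6 = 12
te_G = (1 + 4·2 + 9)/6 = 18/6 = 3
te_H = (4 + 4·5 + 12)/6 = 36/6 = 6

Forward pass:
ES_A = 0; EF_A = 9
ES_B = 0; EF_B = 13
ES_C = 0; EF_C = 11
ES_D = 11; EF_D = 11+8 = 19
ES_E = 9; EF_E = 9+6 = 15
ES_F = 9; EF_F = 9+12 = 21
ES_G = 15; EF_G = 15+3 = 18
ES_H = max(EF_B=13, EF_C=11, EF_D=19, EF_F=21, EF_G=18) = 21; EF_H = 21+6 = 27
Expected project duration μ = 27 days. Critical path: A → F → H.

Backward pass:
LF_H = 27; LS_H = 27−6 = 21
LF_G = LS_H = 21; LS_G = 21−3 = 18
LF_F = LS_H = 21; LS_F = 21−12 = 9
LF_E = LS_G = 18; LS_E = 18−6 = 12
LF_D = LS_H = 21; LS_D = 21−8 = 13
LF_C = min(LS_D=13, LS_H=21) = 13; LS_C = 13−11 = 2
LF_B = LS_H = 21; LS_B = 21−13 = 8
LF_A = min(LS_E=12, LS_F=9) = 9; LS_A = 9−9 = 0
Slack_E = LS_E − ES_E = 12 − 9 = 3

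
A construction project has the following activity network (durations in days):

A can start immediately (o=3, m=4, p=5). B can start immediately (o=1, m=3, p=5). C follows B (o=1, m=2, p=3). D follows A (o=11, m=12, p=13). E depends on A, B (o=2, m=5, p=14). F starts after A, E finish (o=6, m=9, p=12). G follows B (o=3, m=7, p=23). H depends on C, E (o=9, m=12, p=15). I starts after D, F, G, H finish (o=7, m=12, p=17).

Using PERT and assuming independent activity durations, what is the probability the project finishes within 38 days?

0.923

te_A = (3 + 4·4 + 5)/6 = 24/6 = 4; σ²_A = ((5−3)/6)² = 0.111
te_B = (1 + 4·3 + 5)/6 = 18/6 = 3; σ²_B = ((5−1)/6)² = 0.444
te_C = (1 + 4·2 + 3)/6 = 12/6 = 2; σ²_C = ((3−1)/6)² = 0.111
te_D = (11 + 4·12 + 13)/6 = 72/6 = 12; σ²_D = ((13−11)/6)² = 0.111
te_E = (2 + 4·5 + 14)/6 = 36/6 = 6; σ²_E = ((14−2)/6)² = 4.000
te_F = (6 + 4·9 + 12)/6 = 54/6 = 9; σ²_F = ((12−6)/6)² = 1.000
te_G = (3 + 4·7 + 23)/6 = 54/6 = 9; σ²_G = ((23−3)/6)² = 11.111
te_H = (9 + 4·12 + 15)/6 = 72/6 = 12; σ²_H = ((15−9)/6)² = 1.000
te_I = (7 + 4·12 + 17)/6 = 72/6 = 12; σ²_I = ((17−7)/6)² = 2.778

Forward pass:
ES_A = 0; EF_A = 4
ES_B = 0; EF_B = 3
ES_C = 3; EF_C = 3+2 = 5
ES_D = 4; EF_D = 4+12 = 16
ES_E = max(EF_A=4, EF_B=3) = 4; EF_E = 4+6 = 10
ES_F = max(EF_A=4, EF_E=10) = 10; EF_F = 10+9 = 19
ES_G = 3; EF_G = 3+9 = 12
ES_H = max(EF_C=5, EF_E=10) = 10; EF_H = 10+12 = 22
ES_I = max(EF_D=16, EF_F=19, EF_G=12, EF_H=22) = 22; EF_I = 22+12 = 34
Expected project duration μ = 34 days. Critical path: A → E → H → I.

Variance along critical path = 0.111 + 4.000 + 1.000 + 2.778 = 7.889; σ = √7.889 = 2.809 days.
Z = (38 − 34) / 2.809 = 1.424
P(T ≤ 38) = Φ(1.424) ≈ 0.923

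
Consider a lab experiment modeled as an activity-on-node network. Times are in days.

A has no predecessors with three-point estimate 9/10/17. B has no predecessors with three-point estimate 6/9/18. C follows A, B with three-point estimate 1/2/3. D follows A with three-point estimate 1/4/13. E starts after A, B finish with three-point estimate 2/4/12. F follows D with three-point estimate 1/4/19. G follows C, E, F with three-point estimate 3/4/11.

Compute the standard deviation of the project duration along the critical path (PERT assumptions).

te_A = (9 + 4·10 + 17)/6 = 66/6 = 11; σ²_A = ((17−9)/6)² = 1.778
te_B = (6 + 4·9 + 18)/6 = 60/6 = 10; σ²_B = ((18−6)/6)² = 4.000
te_C = (1 + 4·2 + 3)/6 = 12/6 = 2; σ²_C = ((3−1)/6)² = 0.111
te_D = (1 + 4·4 + 13)/6 = 30/6 = 5; σ²_D = ((13−1)/6)² = 4.000
te_E = (2 + 4·4 + 12)/6 = 30/6 = 5; σ²_E = ((12−2)/6)² = 2.778
te_F = (1 + 4·4 + 19)/6 = 36/6 = 6; σ²_F = ((19−1)/6)² = 9.000
te_G = (3 + 4·4 + 11)/6 = 30/6 = 5; σ²_G = ((11−3)/6)² = 1.778

Forward pass:
ES_A = 0; EF_A = 11
ES_B = 0; EF_B = 10
ES_C = max(EF_A=11, EF_B=10) = 11; EF_C = 11+2 = 13
ES_D = 11; EF_D = 11+5 = 16
ES_E = max(EF_A=11, EF_B=10) = 11; EF_E = 11+5 = 16
ES_F = 16; EF_F = 16+6 = 22
ES_G = max(EF_C=13, EF_E=16, EF_F=22) = 22; EF_G = 22+5 = 27
Expected project duration μ = 27 days. Critical path: A → D → F → G.

Variance along critical path = 1.778 + 4.000 + 9.000 + 1.778 = 16.556
σ = √16.556 = 4.069 days

4.07 days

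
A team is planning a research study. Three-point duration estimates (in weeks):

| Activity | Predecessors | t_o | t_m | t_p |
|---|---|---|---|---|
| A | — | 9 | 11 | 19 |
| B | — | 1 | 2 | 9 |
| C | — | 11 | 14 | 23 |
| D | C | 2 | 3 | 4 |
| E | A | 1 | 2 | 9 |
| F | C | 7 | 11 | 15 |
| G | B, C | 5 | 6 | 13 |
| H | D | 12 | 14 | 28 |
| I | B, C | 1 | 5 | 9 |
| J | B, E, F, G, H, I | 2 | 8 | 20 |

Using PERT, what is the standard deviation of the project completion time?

4.50 weeks

te_A = (9 + 4·11 + 19)/6 = 72/6 = 12; σ²_A = ((19−9)/6)² = 2.778
te_B = (1 + 4·2 + 9)/6 = 18/6 = 3; σ²_B = ((9−1)/6)² = 1.778
te_C = (11 + 4·14 + 23)/6 = 90/6 = 15; σ²_C = ((23−11)/6)² = 4.000
te_D = (2 + 4·3 + 4)/6 = 18/6 = 3; σ²_D = ((4−2)/6)² = 0.111
te_E = (1 + 4·2 + 9)/6 = 18/6 = 3; σ²_E = ((9−1)/6)² = 1.778
te_F = (7 + 4·11 + 15)/6 = 66/6 = 11; σ²_F = ((15−7)/6)² = 1.778
te_G = (5 + 4·6 + 13)/6 = 42/6 = 7; σ²_G = ((13−5)/6)² = 1.778
te_H = (12 + 4·14 + 28)/6 = 96/6 = 16; σ²_H = ((28−12)/6)² = 7.111
te_I = (1 + 4·5 + 9)/6 = 30/6 = 5; σ²_I = ((9−1)/6)² = 1.778
te_J = (2 + 4·8 + 20)/6 = 54/6 = 9; σ²_J = ((20−2)/6)² = 9.000

Forward pass:
ES_A = 0; EF_A = 12
ES_B = 0; EF_B = 3
ES_C = 0; EF_C = 15
ES_D = 15; EF_D = 15+3 = 18
ES_E = 12; EF_E = 12+3 = 15
ES_F = 15; EF_F = 15+11 = 26
ES_G = max(EF_B=3, EF_C=15) = 15; EF_G = 15+7 = 22
ES_H = 18; EF_H = 18+16 = 34
ES_I = max(EF_B=3, EF_C=15) = 15; EF_I = 15+5 = 20
ES_J = max(EF_B=3, EF_E=15, EF_F=26, EF_G=22, EF_H=34, EF_I=20) = 34; EF_J = 34+9 = 43
Expected project duration μ = 43 weeks. Critical path: C → D → H → J.

Variance along critical path = 4.000 + 0.111 + 7.111 + 9.000 = 20.222
σ = √20.222 = 4.497 weeks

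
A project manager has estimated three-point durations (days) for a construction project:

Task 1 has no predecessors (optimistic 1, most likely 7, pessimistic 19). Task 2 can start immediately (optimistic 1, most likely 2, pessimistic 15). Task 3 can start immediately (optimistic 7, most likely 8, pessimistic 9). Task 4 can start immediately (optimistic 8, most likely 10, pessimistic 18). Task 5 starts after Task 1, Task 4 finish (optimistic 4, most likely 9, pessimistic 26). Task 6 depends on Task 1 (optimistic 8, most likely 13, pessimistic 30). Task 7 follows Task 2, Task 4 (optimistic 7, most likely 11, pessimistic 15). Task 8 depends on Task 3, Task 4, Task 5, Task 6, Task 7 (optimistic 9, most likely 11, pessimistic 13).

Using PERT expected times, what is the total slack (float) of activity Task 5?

1 days

te_Task 1 = (1 + 4·7 + 19)/6 = 48/6 = 8
te_Task 2 = (1 + 4·2 + 15)/6 = 24/6 = 4
te_Task 3 = (7 + 4·8 + 9)/6 = 48/6 = 8
te_Task 4 = (8 + 4·10 + 18)/6 = 66/6 = 11
te_Task 5 = (4 + 4·9 + 26)/6 = 66/6 = 11
te_Task 6 = (8 + 4·13 + 30)/6 = 90/6 = 15
te_Task 7 = (7 + 4·11 + 15)/6 = 66/6 = 11
te_Task 8 = (9 + 4·11 + 13)/6 = 66/6 = 11

Forward pass:
ES_Task 1 = 0; EF_Task 1 = 8
ES_Task 2 = 0; EF_Task 2 = 4
ES_Task 3 = 0; EF_Task 3 = 8
ES_Task 4 = 0; EF_Task 4 = 11
ES_Task 5 = max(EF_Task 1=8, EF_Task 4=11) = 11; EF_Task 5 = 11+11 = 22
ES_Task 6 = 8; EF_Task 6 = 8+15 = 23
ES_Task 7 = max(EF_Task 2=4, EF_Task 4=11) = 11; EF_Task 7 = 11+11 = 22
ES_Task 8 = max(EF_Task 3=8, EF_Task 4=11, EF_Task 5=22, EF_Task 6=23, EF_Task 7=22) = 23; EF_Task 8 = 23+11 = 34
Expected project duration μ = 34 days. Critical path: Task 1 → Task 6 → Task 8.

Backward pass:
LF_Task 8 = 34; LS_Task 8 = 34−11 = 23
LF_Task 7 = LS_Task 8 = 23; LS_Task 7 = 23−11 = 12
LF_Task 6 = LS_Task 8 = 23; LS_Task 6 = 23−15 = 8
LF_Task 5 = LS_Task 8 = 23; LS_Task 5 = 23−11 = 12
LF_Task 4 = min(LS_Task 5=12, LS_Task 7=12, LS_Task 8=23) = 12; LS_Task 4 = 12−11 = 1
LF_Task 3 = LS_Task 8 = 23; LS_Task 3 = 23−8 = 15
LF_Task 2 = LS_Task 7 = 12; LS_Task 2 = 12−4 = 8
LF_Task 1 = min(LS_Task 5=12, LS_Task 6=8) = 8; LS_Task 1 = 8−8 = 0
Slack_Task 5 = LS_Task 5 − ES_Task 5 = 12 − 11 = 1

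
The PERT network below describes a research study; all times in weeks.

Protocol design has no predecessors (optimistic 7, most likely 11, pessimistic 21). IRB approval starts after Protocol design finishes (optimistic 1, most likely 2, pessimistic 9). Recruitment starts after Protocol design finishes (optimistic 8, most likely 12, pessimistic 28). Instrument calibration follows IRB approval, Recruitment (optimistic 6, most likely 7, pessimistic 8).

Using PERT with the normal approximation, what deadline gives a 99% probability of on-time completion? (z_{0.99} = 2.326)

42.5 weeks

te_Protocol design = (7 + 4·11 + 21)/6 = 72/6 = 12; σ²_Protocol design = ((21−7)/6)² = 5.444
te_IRB approval = (1 + 4·2 + 9)/6 = 18/6 = 3; σ²_IRB approval = ((9−1)/6)² = 1.778
te_Recruitment = (8 + 4·12 + 28)/6 = 84/6 = 14; σ²_Recruitment = ((28−8)/6)² = 11.111
te_Instrument calibration = (6 + 4·7 + 8)/6 = 42/6 = 7; σ²_Instrument calibration = ((8−6)/6)² = 0.111

Forward pass:
ES_Protocol design = 0; EF_Protocol design = 12
ES_IRB approval = 12; EF_IRB approval = 12+3 = 15
ES_Recruitment = 12; EF_Recruitment = 12+14 = 26
ES_Instrument calibration = max(EF_IRB approval=15, EF_Recruitment=26) = 26; EF_Instrument calibration = 26+7 = 33
Expected project duration μ = 33 weeks. Critical path: Protocol design → Recruitment → Instrument calibration.

Variance along critical path = 5.444 + 11.111 + 0.111 = 16.667; σ = 4.082 weeks.
D = μ + z·σ = 33 + 2.326·4.082 = 42.5 weeks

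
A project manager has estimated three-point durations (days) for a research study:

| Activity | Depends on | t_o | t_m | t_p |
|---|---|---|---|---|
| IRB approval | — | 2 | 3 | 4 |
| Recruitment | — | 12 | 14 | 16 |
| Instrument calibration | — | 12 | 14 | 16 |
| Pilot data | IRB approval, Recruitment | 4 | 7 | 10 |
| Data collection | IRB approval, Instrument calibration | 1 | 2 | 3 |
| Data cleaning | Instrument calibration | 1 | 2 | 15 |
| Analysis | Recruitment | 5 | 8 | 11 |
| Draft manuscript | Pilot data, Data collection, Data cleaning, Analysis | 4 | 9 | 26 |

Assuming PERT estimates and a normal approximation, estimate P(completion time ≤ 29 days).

0.150

te_IRB approval = (2 + 4·3 + 4)/6 = 18/6 = 3; σ²_IRB approval = ((4−2)/6)² = 0.111
te_Recruitment = (12 + 4·14 + 16)/6 = 84/6 = 14; σ²_Recruitment = ((16−12)/6)² = 0.444
te_Instrument calibration = (12 + 4·14 + 16)/6 = 84/6 = 14; σ²_Instrument calibration = ((16−12)/6)² = 0.444
te_Pilot data = (4 + 4·7 + 10)/6 = 42/6 = 7; σ²_Pilot data = ((10−4)/6)² = 1.000
te_Data collection = (1 + 4·2 + 3)/6 = 12/6 = 2; σ²_Data collection = ((3−1)/6)² = 0.111
te_Data cleaning = (1 + 4·2 + 15)/6 = 24/6 = 4; σ²_Data cleaning = ((15−1)/6)² = 5.444
te_Analysis = (5 + 4·8 + 11)/6 = 48/6 = 8; σ²_Analysis = ((11−5)/6)² = 1.000
te_Draft manuscript = (4 + 4·9 + 26)/6 = 66/6 = 11; σ²_Draft manuscript = ((26−4)/6)² = 13.444

Forward pass:
ES_IRB approval = 0; EF_IRB approval = 3
ES_Recruitment = 0; EF_Recruitment = 14
ES_Instrument calibration = 0; EF_Instrument calibration = 14
ES_Pilot data = max(EF_IRB approval=3, EF_Recruitment=14) = 14; EF_Pilot data = 14+7 = 21
ES_Data collection = max(EF_IRB approval=3, EF_Instrument calibration=14) = 14; EF_Data collection = 14+2 = 16
ES_Data cleaning = 14; EF_Data cleaning = 14+4 = 18
ES_Analysis = 14; EF_Analysis = 14+8 = 22
ES_Draft manuscript = max(EF_Pilot data=21, EF_Data collection=16, EF_Data cleaning=18, EF_Analysis=22) = 22; EF_Draft manuscript = 22+11 = 33
Expected project duration μ = 33 days. Critical path: Recruitment → Analysis → Draft manuscript.

Variance along critical path = 0.444 + 1.000 + 13.444 = 14.889; σ = √14.889 = 3.859 days.
Z = (29 − 33) / 3.859 = -1.037
P(T ≤ 29) = Φ(-1.037) ≈ 0.150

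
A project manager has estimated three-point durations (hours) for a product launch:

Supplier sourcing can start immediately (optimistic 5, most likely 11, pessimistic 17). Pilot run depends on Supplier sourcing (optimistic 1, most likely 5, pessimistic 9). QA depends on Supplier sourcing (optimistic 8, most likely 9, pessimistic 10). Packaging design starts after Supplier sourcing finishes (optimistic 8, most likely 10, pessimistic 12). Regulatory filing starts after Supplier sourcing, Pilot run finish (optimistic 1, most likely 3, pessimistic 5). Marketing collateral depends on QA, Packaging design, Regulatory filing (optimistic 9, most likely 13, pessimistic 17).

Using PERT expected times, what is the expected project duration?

34 hours

te_Supplier sourcing = (5 + 4·11 + 17)/6 = 66/6 = 11
te_Pilot run = (1 + 4·5 + 9)/6 = 30/6 = 5
te_QA = (8 + 4·9 + 10)/6 = 54/6 = 9
te_Packaging design = (8 + 4·10 + 12)/6 = 60/6 = 10
te_Regulatory filing = (1 + 4·3 + 5)/6 = 18/6 = 3
te_Marketing collateral = (9 + 4·13 + 17)/6 = 78/6 = 13

Forward pass:
ES_Supplier sourcing = 0; EF_Supplier sourcing = 11
ES_Pilot run = 11; EF_Pilot run = 11+5 = 16
ES_QA = 11; EF_QA = 11+9 = 20
ES_Packaging design = 11; EF_Packaging design = 11+10 = 21
ES_Regulatory filing = max(EF_Supplier sourcing=11, EF_Pilot run=16) = 16; EF_Regulatory filing = 16+3 = 19
ES_Marketing collateral = max(EF_QA=20, EF_Packaging design=21, EF_Regulatory filing=19) = 21; EF_Marketing collateral = 21+13 = 34
Expected project duration μ = 34 hours. Critical path: Supplier sourcing → Packaging design → Marketing collateral.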